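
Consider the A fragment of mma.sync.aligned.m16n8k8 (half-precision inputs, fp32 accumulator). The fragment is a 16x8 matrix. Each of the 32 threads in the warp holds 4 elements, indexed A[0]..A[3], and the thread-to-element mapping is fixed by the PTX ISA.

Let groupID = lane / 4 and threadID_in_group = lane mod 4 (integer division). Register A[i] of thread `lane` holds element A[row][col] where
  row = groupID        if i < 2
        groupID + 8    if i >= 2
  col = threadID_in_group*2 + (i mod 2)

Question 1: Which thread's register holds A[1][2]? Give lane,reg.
5,0

r: 1->gid=1,r8=0  c: 2->tid=1,i&1=0
L=1*4+1=5  i=0*2+0=0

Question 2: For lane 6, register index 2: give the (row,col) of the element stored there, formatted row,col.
lane 6: G=1 (6/4), T=2 (6%4)
i=2: r=1+8=9, c=2*2+0=4

9,4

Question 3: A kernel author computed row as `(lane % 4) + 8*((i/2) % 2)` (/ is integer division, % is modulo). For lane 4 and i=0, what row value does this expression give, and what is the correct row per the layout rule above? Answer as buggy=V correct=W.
`(lane % 4) + 8*((i/2) % 2)`[4,0]=>0
L=4=>grp=4>>2=1, tig=4&3=0
[0]=>row 1+0=1  col 0·2+0=0
row: 0 vs 1

buggy=0 correct=1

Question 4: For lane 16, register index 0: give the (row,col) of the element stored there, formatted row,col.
4,0

16: G=4,T=0
[0] (4+0,0*2+0) = (4,0)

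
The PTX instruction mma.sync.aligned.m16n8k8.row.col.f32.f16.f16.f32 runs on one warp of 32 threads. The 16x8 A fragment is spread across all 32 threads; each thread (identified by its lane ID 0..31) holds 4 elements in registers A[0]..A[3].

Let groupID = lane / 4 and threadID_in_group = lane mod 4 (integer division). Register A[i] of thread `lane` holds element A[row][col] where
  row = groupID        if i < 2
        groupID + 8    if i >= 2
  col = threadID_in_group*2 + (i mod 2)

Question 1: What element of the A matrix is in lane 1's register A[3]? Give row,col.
8,3

lane 1->1/4=0, 1 mod 4=1
i=3  r:0+8->8  c:2·1+1->3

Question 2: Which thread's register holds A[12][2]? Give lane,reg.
17,2

r: 12->gid=4,r8=1  c: 2->tid=1,i&1=0
L=4*4+1=17  i=1*2+0=2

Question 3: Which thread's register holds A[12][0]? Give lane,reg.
r: 12->gid=4,r8=1  c: 0->tid=0,i&1=0
L=4*4+0=16  i=1*2+0=2

16,2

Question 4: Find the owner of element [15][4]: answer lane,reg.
30,2

r: 15->gid=7,r8=1  c: 4->tid=2,i&1=0
L=7*4+2=30  i=1*2+0=2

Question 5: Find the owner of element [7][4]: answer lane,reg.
r=7→G=7,rhi=0  c=4→T=2,p=0
L=7*4+2=30  i=0*2+0=0

30,0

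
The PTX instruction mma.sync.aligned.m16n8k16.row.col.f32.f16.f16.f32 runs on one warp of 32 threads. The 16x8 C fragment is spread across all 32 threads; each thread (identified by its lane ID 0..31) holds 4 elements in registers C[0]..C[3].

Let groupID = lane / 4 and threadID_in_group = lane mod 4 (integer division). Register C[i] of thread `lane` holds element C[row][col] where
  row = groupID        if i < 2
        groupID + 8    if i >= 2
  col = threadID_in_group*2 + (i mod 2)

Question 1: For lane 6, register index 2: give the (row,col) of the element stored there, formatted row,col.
lane 6: G=1 (6/4), T=2 (6%4)
i=2: r=1+8=9, c=2*2+0=4

9,4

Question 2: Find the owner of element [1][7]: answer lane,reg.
7,1

r=1⇒gr=1,Rb=0  c=7⇒th=3,odd=1
L=1*4+3=7  i=0*2+1=1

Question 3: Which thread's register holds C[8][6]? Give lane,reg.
r=8⇒gr=0,Rb=1  c=6⇒th=3,odd=0
L=0*4+3=3  i=1*2+0=2

3,2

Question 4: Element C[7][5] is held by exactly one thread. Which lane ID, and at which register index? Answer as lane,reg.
r=7⇒gr=7,Rb=0  c=5⇒th=2,odd=1
L=7*4+2=30  i=0*2+1=1

30,1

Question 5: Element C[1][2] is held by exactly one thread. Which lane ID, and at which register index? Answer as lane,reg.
5,0

r:1=>grp=1,rB=0  c:2=>tig=1,lo=0
L=1*4+1=5  i=0*2+0=0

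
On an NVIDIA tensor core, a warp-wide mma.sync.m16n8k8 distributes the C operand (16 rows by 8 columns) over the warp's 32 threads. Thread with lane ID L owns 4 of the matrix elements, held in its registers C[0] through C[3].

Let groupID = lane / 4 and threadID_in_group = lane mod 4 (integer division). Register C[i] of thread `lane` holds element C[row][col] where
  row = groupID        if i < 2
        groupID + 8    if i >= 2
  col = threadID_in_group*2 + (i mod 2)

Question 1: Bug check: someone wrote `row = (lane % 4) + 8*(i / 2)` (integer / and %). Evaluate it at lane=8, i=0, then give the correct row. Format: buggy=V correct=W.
buggy=0 correct=2

`(lane % 4) + 8*(i / 2)`[8,0]→0
lane 8→8/4=2, 8 mod 4=0
i=0  r:2+0→2  c:2·0+0→0
row: 0 vs 2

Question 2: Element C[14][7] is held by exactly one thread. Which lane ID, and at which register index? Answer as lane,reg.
27,3

r=14→G=6,rhi=1  c=7→T=3,p=1
L=6*4+3=27  i=1*2+1=3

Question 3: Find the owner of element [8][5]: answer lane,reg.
r: 8->gid=0,r8=1  c: 5->tid=2,i&1=1
L=0*4+2=2  i=1*2+1=3

2,3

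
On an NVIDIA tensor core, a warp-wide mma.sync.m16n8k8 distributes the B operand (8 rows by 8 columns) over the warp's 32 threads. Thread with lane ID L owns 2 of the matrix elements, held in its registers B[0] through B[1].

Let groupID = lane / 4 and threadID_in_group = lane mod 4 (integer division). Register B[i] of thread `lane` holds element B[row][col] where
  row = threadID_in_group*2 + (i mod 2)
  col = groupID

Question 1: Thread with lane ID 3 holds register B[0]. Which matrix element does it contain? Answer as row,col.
lane 3->3/4=0, 3 mod 4=3
i=0  r:2·3+0->6  c:0

6,0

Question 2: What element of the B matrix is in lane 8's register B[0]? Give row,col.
0,2

lane 8->8/4=2, 8 mod 4=0
i=0  r:2·0+0->0  c:2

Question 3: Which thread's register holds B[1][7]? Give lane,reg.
c: 7->gid=7  r: 1->tid=0,i&1=1
L=7*4+0=28  i=1=1

28,1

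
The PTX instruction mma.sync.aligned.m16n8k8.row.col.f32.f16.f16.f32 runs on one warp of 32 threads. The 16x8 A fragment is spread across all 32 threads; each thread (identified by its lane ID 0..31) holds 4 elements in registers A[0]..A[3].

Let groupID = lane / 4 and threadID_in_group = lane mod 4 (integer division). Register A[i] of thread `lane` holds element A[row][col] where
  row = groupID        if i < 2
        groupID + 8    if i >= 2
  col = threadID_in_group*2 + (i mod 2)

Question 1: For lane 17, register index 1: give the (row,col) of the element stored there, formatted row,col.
4,3

17: g=4,t=1
[1] (4+0,1*2+1) = (4,3)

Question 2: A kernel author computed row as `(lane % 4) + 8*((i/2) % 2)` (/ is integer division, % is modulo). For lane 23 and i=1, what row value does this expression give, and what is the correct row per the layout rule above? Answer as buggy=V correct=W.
buggy=3 correct=5

`(lane % 4) + 8*((i/2) % 2)`[23,1]=>3
L=23=>grp=23>>2=5, tig=23&3=3
[1]=>row 5+0=5  col 3·2+1=7
row: 3 vs 5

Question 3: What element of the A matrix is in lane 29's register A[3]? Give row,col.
lane 29->29/4=7, 29 mod 4=1
i=3  r:7+8->15  c:2·1+1->3

15,3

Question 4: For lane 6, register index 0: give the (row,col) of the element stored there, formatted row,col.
1,4

lane 6=>6/4=1, 6 mod 4=2
i=0  r:1+0=>1  c:2·2+0=>4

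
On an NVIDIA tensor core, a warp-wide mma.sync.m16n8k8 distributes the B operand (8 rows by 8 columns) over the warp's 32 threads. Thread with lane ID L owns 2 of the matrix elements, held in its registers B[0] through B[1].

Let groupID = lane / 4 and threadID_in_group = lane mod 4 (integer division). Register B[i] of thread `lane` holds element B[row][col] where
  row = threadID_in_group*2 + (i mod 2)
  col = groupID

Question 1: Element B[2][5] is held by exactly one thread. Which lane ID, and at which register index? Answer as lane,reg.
c=5->g=5  r=2->t=1,b0=0
L=5*4+1=21  i=0=0

21,0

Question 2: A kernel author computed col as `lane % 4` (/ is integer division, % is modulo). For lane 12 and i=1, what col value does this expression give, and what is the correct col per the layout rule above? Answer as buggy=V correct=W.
`lane % 4`[12,1]⇒0
12: gr=3,th=0
[1] (0*2+1,3) = (1,3)
col: 0 vs 3

buggy=0 correct=3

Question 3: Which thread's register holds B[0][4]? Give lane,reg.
c=4→G=4  r=0→T=0,p=0
L=4*4+0=16  i=0=0

16,0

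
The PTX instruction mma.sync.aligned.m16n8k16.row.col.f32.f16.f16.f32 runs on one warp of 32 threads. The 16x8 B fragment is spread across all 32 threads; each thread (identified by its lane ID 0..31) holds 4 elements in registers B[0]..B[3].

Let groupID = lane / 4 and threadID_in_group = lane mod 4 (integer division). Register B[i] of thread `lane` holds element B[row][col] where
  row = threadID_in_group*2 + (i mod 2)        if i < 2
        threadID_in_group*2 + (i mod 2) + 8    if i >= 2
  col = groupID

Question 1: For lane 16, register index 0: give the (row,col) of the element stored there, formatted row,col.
0,4

16: grp=4,tig=0
[0] (0*2+0+0,4) = (0,4)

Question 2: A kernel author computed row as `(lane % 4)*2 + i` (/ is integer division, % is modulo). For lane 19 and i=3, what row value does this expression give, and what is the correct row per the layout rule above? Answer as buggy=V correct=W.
buggy=9 correct=15

`(lane % 4)*2 + i`[19,3]=>9
lane 19: grp=4 (19/4), tig=3 (19%4)
i=3: r=3*2+1+8=15, c=grp=4
row: 9 vs 15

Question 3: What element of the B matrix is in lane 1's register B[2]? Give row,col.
10,0

L=1→G=1>>2=0, T=1&3=1
[2]→row 1·2+0+8=10  col G=0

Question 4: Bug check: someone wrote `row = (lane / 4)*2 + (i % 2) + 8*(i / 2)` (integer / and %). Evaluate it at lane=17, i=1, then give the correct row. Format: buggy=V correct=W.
buggy=9 correct=3

`(lane / 4)*2 + (i % 2) + 8*(i / 2)`[17,1]⇒9
L=17⇒gr=17>>2=4, th=17&3=1
[1]⇒row 1·2+1+0=3  col gr=4
row: 9 vs 3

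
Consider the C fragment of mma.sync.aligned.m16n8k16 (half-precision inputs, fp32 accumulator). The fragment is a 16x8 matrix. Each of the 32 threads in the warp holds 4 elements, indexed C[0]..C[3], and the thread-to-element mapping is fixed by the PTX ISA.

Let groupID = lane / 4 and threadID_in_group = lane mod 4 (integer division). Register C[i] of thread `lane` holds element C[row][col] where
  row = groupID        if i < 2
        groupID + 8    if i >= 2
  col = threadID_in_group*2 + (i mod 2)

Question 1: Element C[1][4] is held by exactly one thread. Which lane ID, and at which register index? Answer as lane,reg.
6,0

r=1→G=1,rhi=0  c=4→T=2,p=0
L=1*4+2=6  i=0*2+0=0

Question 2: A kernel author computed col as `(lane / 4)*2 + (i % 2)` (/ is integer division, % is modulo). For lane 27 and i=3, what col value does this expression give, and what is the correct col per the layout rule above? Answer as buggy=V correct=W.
buggy=13 correct=7

`(lane / 4)*2 + (i % 2)`[27,3]=>13
27: grp=6,tig=3
[3] (6+8,3*2+1) = (14,7)
col: 13 vs 7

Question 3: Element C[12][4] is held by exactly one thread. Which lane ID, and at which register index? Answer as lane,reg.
r: 12->gid=4,r8=1  c: 4->tid=2,i&1=0
L=4*4+2=18  i=1*2+0=2

18,2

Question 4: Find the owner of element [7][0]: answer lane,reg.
28,0

r: 7->gid=7,r8=0  c: 0->tid=0,i&1=0
L=7*4+0=28  i=0*2+0=0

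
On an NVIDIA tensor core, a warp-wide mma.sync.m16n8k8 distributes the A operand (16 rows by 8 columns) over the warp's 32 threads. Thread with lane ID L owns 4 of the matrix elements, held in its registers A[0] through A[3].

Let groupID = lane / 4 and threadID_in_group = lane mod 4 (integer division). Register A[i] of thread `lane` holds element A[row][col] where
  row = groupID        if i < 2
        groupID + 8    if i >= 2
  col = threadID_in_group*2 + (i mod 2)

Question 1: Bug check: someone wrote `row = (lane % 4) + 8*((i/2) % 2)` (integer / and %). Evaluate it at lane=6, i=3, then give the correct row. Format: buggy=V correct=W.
`(lane % 4) + 8*((i/2) % 2)`[6,3]->10
L=6->gid=6>>2=1, tid=6&3=2
[3]->row 1+8=9  col 2·2+1=5
row: 10 vs 9

buggy=10 correct=9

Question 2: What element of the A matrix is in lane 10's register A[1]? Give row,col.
2,5

lane 10: g=2 (10/4), t=2 (10%4)
i=1: r=2+0=2, c=2*2+1=5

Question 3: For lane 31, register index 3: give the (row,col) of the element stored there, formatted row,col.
lane 31: gr=7 (31/4), th=3 (31%4)
i=3: r=7+8=15, c=3*2+1=7

15,7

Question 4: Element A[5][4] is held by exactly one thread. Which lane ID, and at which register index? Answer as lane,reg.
22,0

r=5->g=5,rb=0  c=4->t=2,b0=0
L=5*4+2=22  i=0*2+0=0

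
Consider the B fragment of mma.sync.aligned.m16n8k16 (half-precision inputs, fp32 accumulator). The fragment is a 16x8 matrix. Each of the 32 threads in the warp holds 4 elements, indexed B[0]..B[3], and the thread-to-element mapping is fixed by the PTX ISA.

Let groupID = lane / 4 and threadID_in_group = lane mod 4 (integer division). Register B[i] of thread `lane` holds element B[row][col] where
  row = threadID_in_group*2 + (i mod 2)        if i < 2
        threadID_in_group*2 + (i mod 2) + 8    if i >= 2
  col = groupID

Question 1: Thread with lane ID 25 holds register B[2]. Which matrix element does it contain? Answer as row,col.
10,6

lane 25⇒25/4=6, 25 mod 4=1
i=2  r:2·1+0+8⇒10  c:6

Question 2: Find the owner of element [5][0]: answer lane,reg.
2,1

c=0→G=0  r=5→rhi=0,T=2,p=1
L=0*4+2=2  i=0*2+1=1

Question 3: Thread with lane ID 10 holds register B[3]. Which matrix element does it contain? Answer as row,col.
13,2

L=10=>grp=10>>2=2, tig=10&3=2
[3]=>row 2·2+1+8=13  col grp=2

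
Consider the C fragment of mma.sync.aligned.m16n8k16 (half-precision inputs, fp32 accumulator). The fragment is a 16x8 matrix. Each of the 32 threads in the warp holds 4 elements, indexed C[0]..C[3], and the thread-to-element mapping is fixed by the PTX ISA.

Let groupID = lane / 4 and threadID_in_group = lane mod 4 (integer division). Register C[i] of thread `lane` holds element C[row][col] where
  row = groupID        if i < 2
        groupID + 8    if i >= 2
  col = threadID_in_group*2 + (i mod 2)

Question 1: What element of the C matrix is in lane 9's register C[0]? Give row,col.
L=9→G=9>>2=2, T=9&3=1
[0]→row 2+0=2  col 1·2+0=2

2,2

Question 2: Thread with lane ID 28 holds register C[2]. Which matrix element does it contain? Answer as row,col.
15,0

28: gid=7,tid=0
[2] (7+8,0*2+0) = (15,0)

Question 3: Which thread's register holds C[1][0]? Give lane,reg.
4,0

r:1=>grp=1,rB=0  c:0=>tig=0,lo=0
L=1*4+0=4  i=0*2+0=0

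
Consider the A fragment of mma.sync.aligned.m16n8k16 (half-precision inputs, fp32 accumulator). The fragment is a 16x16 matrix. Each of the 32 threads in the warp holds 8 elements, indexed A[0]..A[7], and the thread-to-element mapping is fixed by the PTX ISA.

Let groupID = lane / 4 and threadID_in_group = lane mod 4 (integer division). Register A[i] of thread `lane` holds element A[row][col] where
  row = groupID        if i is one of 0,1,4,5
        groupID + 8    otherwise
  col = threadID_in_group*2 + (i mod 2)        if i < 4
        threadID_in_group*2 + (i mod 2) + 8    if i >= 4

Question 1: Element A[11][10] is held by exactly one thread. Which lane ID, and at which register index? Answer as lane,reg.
r=11->g=3,rb=1  c=10->cb=1,t=1,b0=0
L=3*4+1=13  i=1*4+1*2+0=6

13,6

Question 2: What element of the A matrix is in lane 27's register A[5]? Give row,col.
6,15

27: gid=6,tid=3
[5] (6+0,3*2+1+8) = (6,15)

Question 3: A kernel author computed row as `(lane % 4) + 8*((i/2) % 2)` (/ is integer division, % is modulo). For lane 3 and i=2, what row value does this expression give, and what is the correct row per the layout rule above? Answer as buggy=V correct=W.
`(lane % 4) + 8*((i/2) % 2)`[3,2]→11
3: G=0,T=3
[2] (0+8,3*2+0+0) = (8,6)
row: 11 vs 8

buggy=11 correct=8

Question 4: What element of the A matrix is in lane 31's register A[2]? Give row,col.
15,6

L=31->gid=31>>2=7, tid=31&3=3
[2]->row 7+8=15  col 3·2+0+0=6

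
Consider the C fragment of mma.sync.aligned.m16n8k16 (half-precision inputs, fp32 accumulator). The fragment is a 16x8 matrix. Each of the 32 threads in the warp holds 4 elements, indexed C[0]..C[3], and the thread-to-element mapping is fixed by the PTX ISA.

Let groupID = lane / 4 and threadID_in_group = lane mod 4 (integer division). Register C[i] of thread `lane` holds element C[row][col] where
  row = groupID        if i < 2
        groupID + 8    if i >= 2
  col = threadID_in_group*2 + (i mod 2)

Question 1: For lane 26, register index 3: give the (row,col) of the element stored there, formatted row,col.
14,5

26: gid=6,tid=2
[3] (6+8,2*2+1) = (14,5)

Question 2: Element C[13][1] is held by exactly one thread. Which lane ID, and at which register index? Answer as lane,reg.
r: 13->gid=5,r8=1  c: 1->tid=0,i&1=1
L=5*4+0=20  i=1*2+1=3

20,3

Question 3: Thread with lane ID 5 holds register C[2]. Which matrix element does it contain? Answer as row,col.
9,2

lane 5⇒5/4=1, 5 mod 4=1
i=2  r:1+8⇒9  c:2·1+0⇒2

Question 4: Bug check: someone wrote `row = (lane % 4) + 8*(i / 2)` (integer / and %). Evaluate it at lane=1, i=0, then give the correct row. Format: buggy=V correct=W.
`(lane % 4) + 8*(i / 2)`[1,0]->1
1: g=0,t=1
[0] (0+0,1*2+0) = (0,2)
row: 1 vs 0

buggy=1 correct=0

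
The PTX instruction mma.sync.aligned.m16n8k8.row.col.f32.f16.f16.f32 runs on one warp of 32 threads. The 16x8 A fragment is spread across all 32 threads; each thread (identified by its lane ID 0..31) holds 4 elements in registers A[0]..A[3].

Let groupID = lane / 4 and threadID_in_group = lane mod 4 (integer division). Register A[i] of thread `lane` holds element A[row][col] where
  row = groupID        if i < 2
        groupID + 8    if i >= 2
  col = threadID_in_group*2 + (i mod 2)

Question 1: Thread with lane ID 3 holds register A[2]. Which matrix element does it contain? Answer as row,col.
L=3=>grp=3>>2=0, tig=3&3=3
[2]=>row 0+8=8  col 3·2+0=6

8,6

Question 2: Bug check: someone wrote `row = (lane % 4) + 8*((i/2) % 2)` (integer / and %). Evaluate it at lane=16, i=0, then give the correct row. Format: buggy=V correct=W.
buggy=0 correct=4

`(lane % 4) + 8*((i/2) % 2)`[16,0]→0
lane 16→16/4=4, 16 mod 4=0
i=0  r:4+0→4  c:2·0+0→0
row: 0 vs 4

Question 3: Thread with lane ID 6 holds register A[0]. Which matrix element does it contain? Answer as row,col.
lane 6->6/4=1, 6 mod 4=2
i=0  r:1+0->1  c:2·2+0->4

1,4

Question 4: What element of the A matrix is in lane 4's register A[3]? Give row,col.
9,1

lane 4: gr=1 (4/4), th=0 (4%4)
i=3: r=1+8=9, c=0*2+1=1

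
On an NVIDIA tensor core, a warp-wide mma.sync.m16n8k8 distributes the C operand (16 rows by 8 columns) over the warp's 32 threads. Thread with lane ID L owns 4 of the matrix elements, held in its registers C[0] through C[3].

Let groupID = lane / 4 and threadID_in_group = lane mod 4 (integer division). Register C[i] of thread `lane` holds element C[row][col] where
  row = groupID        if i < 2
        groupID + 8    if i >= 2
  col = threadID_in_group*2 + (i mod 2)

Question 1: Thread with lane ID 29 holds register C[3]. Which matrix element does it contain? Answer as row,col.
lane 29=>29/4=7, 29 mod 4=1
i=3  r:7+8=>15  c:2·1+1=>3

15,3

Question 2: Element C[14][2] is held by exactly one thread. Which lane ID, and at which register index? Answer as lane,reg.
r=14⇒gr=6,Rb=1  c=2⇒th=1,odd=0
L=6*4+1=25  i=1*2+0=2

25,2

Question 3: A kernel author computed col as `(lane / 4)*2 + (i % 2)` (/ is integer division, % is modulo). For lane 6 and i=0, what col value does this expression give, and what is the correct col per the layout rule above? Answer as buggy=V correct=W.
buggy=2 correct=4

`(lane / 4)*2 + (i % 2)`[6,0]->2
lane 6->6/4=1, 6 mod 4=2
i=0  r:1+0->1  c:2·2+0->4
col: 2 vs 4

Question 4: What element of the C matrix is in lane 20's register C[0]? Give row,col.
5,0

lane 20: gr=5 (20/4), th=0 (20%4)
i=0: r=5+0=5, c=0*2+0=0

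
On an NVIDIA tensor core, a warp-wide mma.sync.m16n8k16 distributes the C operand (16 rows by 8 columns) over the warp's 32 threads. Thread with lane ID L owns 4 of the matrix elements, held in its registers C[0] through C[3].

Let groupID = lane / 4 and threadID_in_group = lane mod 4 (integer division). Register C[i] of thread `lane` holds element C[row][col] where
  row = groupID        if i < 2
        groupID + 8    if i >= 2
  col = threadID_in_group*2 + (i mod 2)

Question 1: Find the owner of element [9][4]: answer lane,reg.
r:9=>grp=1,rB=1  c:4=>tig=2,lo=0
L=1*4+2=6  i=1*2+0=2

6,2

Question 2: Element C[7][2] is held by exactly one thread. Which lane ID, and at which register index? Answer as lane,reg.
r:7=>grp=7,rB=0  c:2=>tig=1,lo=0
L=7*4+1=29  i=0*2+0=0

29,0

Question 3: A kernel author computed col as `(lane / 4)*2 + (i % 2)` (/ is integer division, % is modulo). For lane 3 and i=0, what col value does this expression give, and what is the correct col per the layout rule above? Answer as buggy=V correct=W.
buggy=0 correct=6

`(lane / 4)*2 + (i % 2)`[3,0]⇒0
lane 3: gr=0 (3/4), th=3 (3%4)
i=0: r=0+0=0, c=3*2+0=6
col: 0 vs 6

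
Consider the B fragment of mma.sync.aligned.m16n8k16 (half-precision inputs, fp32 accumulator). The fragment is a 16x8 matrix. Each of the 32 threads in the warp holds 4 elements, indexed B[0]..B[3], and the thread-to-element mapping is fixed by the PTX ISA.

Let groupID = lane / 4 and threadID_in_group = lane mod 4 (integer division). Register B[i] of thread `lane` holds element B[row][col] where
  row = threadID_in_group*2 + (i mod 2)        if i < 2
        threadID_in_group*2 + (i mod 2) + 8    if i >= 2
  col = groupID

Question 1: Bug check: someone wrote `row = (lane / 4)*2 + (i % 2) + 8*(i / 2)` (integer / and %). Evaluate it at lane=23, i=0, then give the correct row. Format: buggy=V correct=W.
buggy=10 correct=6

`(lane / 4)*2 + (i % 2) + 8*(i / 2)`[23,0]→10
lane 23→23/4=5, 23 mod 4=3
i=0  r:2·3+0+0→6  c:5
row: 10 vs 6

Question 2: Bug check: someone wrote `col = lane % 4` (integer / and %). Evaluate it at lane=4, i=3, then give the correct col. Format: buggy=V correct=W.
`lane % 4`[4,3]⇒0
4: gr=1,th=0
[3] (0*2+1+8,1) = (9,1)
col: 0 vs 1

buggy=0 correct=1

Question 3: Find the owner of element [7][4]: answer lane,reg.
19,1

c:4=>grp=4  r:7=>rB=0,tig=3,lo=1
L=4*4+3=19  i=0*2+1=1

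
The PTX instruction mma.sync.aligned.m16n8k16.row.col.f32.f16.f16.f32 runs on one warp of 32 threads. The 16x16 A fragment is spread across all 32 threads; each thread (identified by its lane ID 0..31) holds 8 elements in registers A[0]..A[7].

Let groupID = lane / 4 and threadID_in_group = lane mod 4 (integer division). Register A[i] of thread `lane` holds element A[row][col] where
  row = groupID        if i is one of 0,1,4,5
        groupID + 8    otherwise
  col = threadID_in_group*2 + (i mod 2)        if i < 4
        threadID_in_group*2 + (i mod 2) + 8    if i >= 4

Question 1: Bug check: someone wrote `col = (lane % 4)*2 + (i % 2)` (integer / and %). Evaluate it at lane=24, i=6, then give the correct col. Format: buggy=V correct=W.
buggy=0 correct=8

`(lane % 4)*2 + (i % 2)`[24,6]→0
lane 24→24/4=6, 24 mod 4=0
i=6  r:6+8→14  c:2·0+0+8→8
col: 0 vs 8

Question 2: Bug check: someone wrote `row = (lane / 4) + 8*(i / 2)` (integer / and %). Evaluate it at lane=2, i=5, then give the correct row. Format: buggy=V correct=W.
`(lane / 4) + 8*(i / 2)`[2,5]->16
2: g=0,t=2
[5] (0+0,2*2+1+8) = (0,13)
row: 16 vs 0

buggy=16 correct=0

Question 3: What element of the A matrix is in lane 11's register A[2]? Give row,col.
10,6

lane 11=>11/4=2, 11 mod 4=3
i=2  r:2+8=>10  c:2·3+0+0=>6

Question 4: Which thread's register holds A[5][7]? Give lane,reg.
r=5⇒gr=5,Rb=0  c=7⇒Cb=0,th=3,odd=1
L=5*4+3=23  i=0*4+0*2+1=1

23,1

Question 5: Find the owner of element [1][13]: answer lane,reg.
r=1⇒gr=1,Rb=0  c=13⇒Cb=1,th=2,odd=1
L=1*4+2=6  i=1*4+0*2+1=5

6,5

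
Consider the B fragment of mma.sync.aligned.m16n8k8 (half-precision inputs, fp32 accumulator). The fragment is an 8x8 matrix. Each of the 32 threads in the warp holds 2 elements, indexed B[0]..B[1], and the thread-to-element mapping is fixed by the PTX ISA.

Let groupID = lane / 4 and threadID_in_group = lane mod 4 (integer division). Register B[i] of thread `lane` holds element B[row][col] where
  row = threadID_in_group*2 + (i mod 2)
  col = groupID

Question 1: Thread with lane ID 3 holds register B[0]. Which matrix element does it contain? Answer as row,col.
lane 3=>3/4=0, 3 mod 4=3
i=0  r:2·3+0=>6  c:0

6,0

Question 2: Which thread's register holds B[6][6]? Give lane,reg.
27,0

c: 6->gid=6  r: 6->tid=3,i&1=0
L=6*4+3=27  i=0=0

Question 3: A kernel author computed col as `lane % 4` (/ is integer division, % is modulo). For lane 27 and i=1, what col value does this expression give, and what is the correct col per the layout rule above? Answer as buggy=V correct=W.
`lane % 4`[27,1]⇒3
lane 27⇒27/4=6, 27 mod 4=3
i=1  r:2·3+1⇒7  c:6
col: 3 vs 6

buggy=3 correct=6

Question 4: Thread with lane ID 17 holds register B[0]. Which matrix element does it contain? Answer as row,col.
L=17=>grp=17>>2=4, tig=17&3=1
[0]=>row 1·2+0=2  col grp=4

2,4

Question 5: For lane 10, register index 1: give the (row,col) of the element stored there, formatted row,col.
L=10=>grp=10>>2=2, tig=10&3=2
[1]=>row 2·2+1=5  col grp=2

5,2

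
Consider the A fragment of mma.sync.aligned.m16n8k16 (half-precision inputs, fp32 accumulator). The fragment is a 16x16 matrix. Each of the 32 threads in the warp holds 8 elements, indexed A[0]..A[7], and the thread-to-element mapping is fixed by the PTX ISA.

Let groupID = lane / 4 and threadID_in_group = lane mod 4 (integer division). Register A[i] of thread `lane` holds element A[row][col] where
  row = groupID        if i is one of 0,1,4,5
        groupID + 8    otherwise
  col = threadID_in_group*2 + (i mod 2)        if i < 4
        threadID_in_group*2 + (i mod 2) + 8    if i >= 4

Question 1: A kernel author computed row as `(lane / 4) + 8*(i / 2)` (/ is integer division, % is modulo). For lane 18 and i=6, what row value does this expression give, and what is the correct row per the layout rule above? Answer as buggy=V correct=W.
`(lane / 4) + 8*(i / 2)`[18,6]->28
18: g=4,t=2
[6] (4+8,2*2+0+8) = (12,12)
row: 28 vs 12

buggy=28 correct=12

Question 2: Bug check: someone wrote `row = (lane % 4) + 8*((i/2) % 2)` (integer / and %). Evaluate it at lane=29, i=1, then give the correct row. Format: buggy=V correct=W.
buggy=1 correct=7

`(lane % 4) + 8*((i/2) % 2)`[29,1]→1
lane 29→29/4=7, 29 mod 4=1
i=1  r:7+0→7  c:2·1+1+0→3
row: 1 vs 7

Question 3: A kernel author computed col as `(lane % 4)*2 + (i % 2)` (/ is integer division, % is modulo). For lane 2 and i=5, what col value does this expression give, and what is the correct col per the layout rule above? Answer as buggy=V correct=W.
buggy=5 correct=13

`(lane % 4)*2 + (i % 2)`[2,5]=>5
2: grp=0,tig=2
[5] (0+0,2*2+1+8) = (0,13)
col: 5 vs 13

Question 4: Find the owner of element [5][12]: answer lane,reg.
22,4

r: 5->gid=5,r8=0  c: 12->c8=1,tid=2,i&1=0
L=5*4+2=22  i=1*4+0*2+0=4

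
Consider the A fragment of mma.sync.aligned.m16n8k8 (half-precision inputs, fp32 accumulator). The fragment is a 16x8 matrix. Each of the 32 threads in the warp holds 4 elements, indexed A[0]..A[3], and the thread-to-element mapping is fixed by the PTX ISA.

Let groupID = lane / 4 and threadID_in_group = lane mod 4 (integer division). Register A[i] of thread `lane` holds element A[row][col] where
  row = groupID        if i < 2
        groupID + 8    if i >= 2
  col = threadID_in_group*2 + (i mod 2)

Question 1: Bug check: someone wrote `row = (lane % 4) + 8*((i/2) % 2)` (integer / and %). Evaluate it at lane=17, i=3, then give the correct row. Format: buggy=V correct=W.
buggy=9 correct=12

`(lane % 4) + 8*((i/2) % 2)`[17,3]->9
L=17->g=17>>2=4, t=17&3=1
[3]->row 4+8=12  col 1·2+1=3
row: 9 vs 12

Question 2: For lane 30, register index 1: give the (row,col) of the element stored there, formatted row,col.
7,5

lane 30: g=7 (30/4), t=2 (30%4)
i=1: r=7+0=7, c=2*2+1=5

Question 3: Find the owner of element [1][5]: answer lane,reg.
r=1→G=1,rhi=0  c=5→T=2,p=1
L=1*4+2=6  i=0*2+1=1

6,1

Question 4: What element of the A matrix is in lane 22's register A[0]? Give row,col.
lane 22: G=5 (22/4), T=2 (22%4)
i=0: r=5+0=5, c=2*2+0=4

5,4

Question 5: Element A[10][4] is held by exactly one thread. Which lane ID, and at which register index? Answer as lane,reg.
r=10⇒gr=2,Rb=1  c=4⇒th=2,odd=0
L=2*4+2=10  i=1*2+0=2

10,2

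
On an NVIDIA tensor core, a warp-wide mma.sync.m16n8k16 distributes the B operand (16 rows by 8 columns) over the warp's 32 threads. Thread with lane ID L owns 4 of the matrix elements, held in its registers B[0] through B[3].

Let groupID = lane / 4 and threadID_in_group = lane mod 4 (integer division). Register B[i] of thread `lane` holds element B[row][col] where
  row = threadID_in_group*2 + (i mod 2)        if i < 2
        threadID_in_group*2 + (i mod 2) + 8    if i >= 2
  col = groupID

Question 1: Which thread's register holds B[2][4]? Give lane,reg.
17,0

c=4->g=4  r=2->rb=0,t=1,b0=0
L=4*4+1=17  i=0*2+0=0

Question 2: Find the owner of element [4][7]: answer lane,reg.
c=7⇒gr=7  r=4⇒Rb=0,th=2,odd=0
L=7*4+2=30  i=0*2+0=0

30,0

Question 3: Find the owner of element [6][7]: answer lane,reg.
c:7=>grp=7  r:6=>rB=0,tig=3,lo=0
L=7*4+3=31  i=0*2+0=0

31,0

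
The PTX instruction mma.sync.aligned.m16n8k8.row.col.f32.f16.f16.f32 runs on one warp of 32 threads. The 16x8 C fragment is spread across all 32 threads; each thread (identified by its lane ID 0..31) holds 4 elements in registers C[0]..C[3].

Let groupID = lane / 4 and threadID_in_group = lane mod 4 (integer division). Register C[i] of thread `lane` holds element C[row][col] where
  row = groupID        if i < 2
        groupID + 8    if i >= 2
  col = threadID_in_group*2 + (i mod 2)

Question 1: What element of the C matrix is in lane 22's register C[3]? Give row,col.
13,5

22: G=5,T=2
[3] (5+8,2*2+1) = (13,5)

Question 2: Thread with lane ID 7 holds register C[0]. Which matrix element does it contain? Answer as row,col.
lane 7->7/4=1, 7 mod 4=3
i=0  r:1+0->1  c:2·3+0->6

1,6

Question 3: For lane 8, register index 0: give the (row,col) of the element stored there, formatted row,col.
2,0

L=8→G=8>>2=2, T=8&3=0
[0]→row 2+0=2  col 0·2+0=0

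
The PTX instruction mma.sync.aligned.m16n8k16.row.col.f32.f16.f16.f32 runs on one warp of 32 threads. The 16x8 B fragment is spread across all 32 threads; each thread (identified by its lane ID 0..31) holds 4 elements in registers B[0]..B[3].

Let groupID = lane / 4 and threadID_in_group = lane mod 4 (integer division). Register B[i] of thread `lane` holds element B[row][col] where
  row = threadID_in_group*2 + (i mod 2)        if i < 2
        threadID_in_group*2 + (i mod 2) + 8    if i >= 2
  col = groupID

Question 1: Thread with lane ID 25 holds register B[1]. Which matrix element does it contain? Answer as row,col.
L=25⇒gr=25>>2=6, th=25&3=1
[1]⇒row 1·2+1+0=3  col gr=6

3,6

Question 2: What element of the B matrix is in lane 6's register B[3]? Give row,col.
lane 6⇒6/4=1, 6 mod 4=2
i=3  r:2·2+1+8⇒13  c:1

13,1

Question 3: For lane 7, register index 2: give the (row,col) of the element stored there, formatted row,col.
7: gid=1,tid=3
[2] (3*2+0+8,1) = (14,1)

14,1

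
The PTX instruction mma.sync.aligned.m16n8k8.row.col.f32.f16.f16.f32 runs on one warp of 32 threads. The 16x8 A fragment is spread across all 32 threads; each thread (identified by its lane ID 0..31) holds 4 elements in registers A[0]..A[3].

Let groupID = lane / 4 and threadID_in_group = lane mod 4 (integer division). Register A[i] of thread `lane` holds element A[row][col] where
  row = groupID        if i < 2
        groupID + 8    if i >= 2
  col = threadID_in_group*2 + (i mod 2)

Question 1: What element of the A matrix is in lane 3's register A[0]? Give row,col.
0,6

lane 3->3/4=0, 3 mod 4=3
i=0  r:0+0->0  c:2·3+0->6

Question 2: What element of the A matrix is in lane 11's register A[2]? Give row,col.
11: G=2,T=3
[2] (2+8,3*2+0) = (10,6)

10,6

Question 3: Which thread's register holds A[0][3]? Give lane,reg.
1,1

r=0→G=0,rhi=0  c=3→T=1,p=1
L=0*4+1=1  i=0*2+1=1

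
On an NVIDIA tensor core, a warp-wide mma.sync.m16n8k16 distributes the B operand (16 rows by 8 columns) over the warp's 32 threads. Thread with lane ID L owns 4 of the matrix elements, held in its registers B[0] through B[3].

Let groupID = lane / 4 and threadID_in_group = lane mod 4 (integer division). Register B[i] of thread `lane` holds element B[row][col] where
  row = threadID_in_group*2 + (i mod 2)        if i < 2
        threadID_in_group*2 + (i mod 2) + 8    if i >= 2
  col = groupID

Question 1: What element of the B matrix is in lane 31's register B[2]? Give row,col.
14,7

31: gr=7,th=3
[2] (3*2+0+8,7) = (14,7)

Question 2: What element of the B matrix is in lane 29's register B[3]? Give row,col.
29: g=7,t=1
[3] (1*2+1+8,7) = (11,7)

11,7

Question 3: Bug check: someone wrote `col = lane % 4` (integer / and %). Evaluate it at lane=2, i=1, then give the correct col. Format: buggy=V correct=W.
buggy=2 correct=0

`lane % 4`[2,1]=>2
lane 2=>2/4=0, 2 mod 4=2
i=1  r:2·2+1+0=>5  c:0
col: 2 vs 0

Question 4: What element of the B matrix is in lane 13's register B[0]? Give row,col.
2,3

13: gid=3,tid=1
[0] (1*2+0+0,3) = (2,3)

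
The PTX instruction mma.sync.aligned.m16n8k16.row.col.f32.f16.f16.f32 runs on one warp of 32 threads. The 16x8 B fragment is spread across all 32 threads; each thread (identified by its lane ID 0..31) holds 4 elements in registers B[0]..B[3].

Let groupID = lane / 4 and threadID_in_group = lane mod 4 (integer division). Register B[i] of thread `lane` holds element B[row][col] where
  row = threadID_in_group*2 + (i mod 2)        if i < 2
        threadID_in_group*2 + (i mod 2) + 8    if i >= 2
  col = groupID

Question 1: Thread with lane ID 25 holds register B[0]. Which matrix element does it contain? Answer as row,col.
lane 25: g=6 (25/4), t=1 (25%4)
i=0: r=1*2+0+0=2, c=g=6

2,6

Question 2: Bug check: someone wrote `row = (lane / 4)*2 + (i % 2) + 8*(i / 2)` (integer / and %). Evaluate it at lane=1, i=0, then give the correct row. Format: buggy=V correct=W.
`(lane / 4)*2 + (i % 2) + 8*(i / 2)`[1,0]=>0
lane 1=>1/4=0, 1 mod 4=1
i=0  r:2·1+0+0=>2  c:0
row: 0 vs 2

buggy=0 correct=2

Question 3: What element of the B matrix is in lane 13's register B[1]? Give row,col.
3,3

lane 13->13/4=3, 13 mod 4=1
i=1  r:2·1+1+0->3  c:3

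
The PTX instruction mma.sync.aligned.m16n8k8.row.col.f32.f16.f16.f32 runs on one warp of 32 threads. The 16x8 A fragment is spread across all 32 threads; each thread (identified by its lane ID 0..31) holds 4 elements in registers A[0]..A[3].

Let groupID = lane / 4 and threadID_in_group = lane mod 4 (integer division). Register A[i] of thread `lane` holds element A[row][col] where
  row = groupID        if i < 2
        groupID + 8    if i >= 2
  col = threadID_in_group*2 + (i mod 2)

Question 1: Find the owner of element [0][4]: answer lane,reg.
r=0->g=0,rb=0  c=4->t=2,b0=0
L=0*4+2=2  i=0*2+0=0

2,0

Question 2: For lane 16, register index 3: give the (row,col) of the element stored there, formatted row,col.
12,1

lane 16=>16/4=4, 16 mod 4=0
i=3  r:4+8=>12  c:2·0+1=>1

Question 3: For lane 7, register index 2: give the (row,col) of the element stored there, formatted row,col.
9,6

lane 7->7/4=1, 7 mod 4=3
i=2  r:1+8->9  c:2·3+0->6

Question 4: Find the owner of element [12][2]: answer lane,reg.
17,2

r:12=>grp=4,rB=1  c:2=>tig=1,lo=0
L=4*4+1=17  i=1*2+0=2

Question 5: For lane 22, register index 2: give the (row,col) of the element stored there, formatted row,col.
22: G=5,T=2
[2] (5+8,2*2+0) = (13,4)

13,4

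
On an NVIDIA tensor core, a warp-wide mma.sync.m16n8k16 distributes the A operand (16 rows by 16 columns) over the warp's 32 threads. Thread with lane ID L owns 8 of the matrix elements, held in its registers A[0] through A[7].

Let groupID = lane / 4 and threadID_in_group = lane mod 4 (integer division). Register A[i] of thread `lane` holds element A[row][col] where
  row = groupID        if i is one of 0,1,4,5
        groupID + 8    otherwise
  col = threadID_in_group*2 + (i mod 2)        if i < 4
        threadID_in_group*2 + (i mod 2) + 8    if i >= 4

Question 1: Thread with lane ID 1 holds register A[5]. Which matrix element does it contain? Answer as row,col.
1: g=0,t=1
[5] (0+0,1*2+1+8) = (0,11)

0,11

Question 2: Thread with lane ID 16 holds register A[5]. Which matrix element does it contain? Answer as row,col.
4,9

lane 16⇒16/4=4, 16 mod 4=0
i=5  r:4+0⇒4  c:2·0+1+8⇒9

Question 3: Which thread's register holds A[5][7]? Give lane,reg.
r=5→G=5,rhi=0  c=7→chi=0,T=3,p=1
L=5*4+3=23  i=0*4+0*2+1=1

23,1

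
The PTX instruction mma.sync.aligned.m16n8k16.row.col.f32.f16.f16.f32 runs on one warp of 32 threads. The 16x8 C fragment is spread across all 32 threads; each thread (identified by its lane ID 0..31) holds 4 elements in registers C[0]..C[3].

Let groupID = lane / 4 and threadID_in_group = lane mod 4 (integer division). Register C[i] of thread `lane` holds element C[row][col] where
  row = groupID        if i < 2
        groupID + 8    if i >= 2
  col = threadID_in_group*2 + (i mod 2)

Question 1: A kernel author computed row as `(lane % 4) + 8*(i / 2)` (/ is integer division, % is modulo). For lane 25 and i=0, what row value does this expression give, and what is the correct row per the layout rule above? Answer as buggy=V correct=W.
`(lane % 4) + 8*(i / 2)`[25,0]→1
lane 25: G=6 (25/4), T=1 (25%4)
i=0: r=6+0=6, c=1*2+0=2
row: 1 vs 6

buggy=1 correct=6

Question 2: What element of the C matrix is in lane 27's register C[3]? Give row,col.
14,7

27: grp=6,tig=3
[3] (6+8,3*2+1) = (14,7)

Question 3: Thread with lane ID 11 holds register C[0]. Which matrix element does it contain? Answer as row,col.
lane 11: g=2 (11/4), t=3 (11%4)
i=0: r=2+0=2, c=3*2+0=6

2,6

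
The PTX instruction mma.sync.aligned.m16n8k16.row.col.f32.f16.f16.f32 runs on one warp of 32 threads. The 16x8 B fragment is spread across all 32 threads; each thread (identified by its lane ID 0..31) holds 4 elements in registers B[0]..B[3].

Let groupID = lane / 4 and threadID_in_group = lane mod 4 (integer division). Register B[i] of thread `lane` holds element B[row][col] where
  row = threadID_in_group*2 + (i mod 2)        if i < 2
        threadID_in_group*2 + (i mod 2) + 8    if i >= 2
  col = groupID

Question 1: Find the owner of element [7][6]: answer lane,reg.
27,1

c=6⇒gr=6  r=7⇒Rb=0,th=3,odd=1
L=6*4+3=27  i=0*2+1=1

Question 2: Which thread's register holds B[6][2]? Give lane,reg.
11,0

c:2=>grp=2  r:6=>rB=0,tig=3,lo=0
L=2*4+3=11  i=0*2+0=0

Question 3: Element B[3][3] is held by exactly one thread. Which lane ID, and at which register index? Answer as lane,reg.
c=3→G=3  r=3→rhi=0,T=1,p=1
L=3*4+1=13  i=0*2+1=1

13,1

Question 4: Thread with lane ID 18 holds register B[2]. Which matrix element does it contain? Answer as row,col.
L=18->g=18>>2=4, t=18&3=2
[2]->row 2·2+0+8=12  col g=4

12,4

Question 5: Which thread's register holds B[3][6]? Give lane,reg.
c=6→G=6  r=3→rhi=0,T=1,p=1
L=6*4+1=25  i=0*2+1=1

25,1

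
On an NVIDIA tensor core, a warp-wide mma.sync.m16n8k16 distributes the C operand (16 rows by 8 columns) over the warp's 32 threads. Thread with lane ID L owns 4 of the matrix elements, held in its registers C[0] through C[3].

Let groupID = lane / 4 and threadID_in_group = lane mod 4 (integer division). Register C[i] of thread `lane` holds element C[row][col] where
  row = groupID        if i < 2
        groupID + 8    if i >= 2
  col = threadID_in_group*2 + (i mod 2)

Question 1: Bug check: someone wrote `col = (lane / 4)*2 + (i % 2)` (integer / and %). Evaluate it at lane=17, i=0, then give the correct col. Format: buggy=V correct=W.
`(lane / 4)*2 + (i % 2)`[17,0]→8
lane 17→17/4=4, 17 mod 4=1
i=0  r:4+0→4  c:2·1+0→2
col: 8 vs 2

buggy=8 correct=2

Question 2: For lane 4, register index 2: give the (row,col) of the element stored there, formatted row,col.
9,0

lane 4=>4/4=1, 4 mod 4=0
i=2  r:1+8=>9  c:2·0+0=>0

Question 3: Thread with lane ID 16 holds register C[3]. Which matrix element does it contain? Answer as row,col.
12,1

lane 16: gr=4 (16/4), th=0 (16%4)
i=3: r=4+8=12, c=0*2+1=1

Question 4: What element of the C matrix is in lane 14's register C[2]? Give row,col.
lane 14: gr=3 (14/4), th=2 (14%4)
i=2: r=3+8=11, c=2*2+0=4

11,4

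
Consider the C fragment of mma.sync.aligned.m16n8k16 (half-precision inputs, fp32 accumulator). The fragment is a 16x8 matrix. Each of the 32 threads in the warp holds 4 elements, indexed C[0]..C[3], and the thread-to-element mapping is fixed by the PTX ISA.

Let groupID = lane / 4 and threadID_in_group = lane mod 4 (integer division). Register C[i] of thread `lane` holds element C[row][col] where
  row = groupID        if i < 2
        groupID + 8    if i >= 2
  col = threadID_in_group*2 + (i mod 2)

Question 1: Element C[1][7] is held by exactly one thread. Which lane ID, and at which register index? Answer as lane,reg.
r=1→G=1,rhi=0  c=7→T=3,p=1
L=1*4+3=7  i=0*2+1=1

7,1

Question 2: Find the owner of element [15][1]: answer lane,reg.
28,3

r:15=>grp=7,rB=1  c:1=>tig=0,lo=1
L=7*4+0=28  i=1*2+1=3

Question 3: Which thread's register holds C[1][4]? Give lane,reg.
6,0

r=1->g=1,rb=0  c=4->t=2,b0=0
L=1*4+2=6  i=0*2+0=0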